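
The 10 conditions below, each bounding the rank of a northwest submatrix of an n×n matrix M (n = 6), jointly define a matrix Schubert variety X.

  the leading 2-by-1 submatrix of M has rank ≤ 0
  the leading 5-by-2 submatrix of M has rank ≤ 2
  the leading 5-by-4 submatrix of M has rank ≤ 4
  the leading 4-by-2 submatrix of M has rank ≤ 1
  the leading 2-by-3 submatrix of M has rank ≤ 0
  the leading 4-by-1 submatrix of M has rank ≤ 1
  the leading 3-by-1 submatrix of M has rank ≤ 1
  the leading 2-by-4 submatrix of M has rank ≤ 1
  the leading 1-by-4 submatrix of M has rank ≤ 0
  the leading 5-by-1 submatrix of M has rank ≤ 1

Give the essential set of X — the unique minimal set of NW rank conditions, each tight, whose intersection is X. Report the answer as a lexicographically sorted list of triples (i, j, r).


Recovering R(i,j) via the rank-extension bound from the 10 conditions:

  R[1]: 0  0  0  0  1  1
  R[2]: 0  0  0  1  2  2
  R[3]: 1  1  1  2  3  3
  R[4]: 1  1  2  3  4  4
  R[5]: 1  2  3  4  5  5
  R[6]: 1  2  3  4  5  6

so w = (5, 4, 1, 3, 2, 6).

D(w) has 8 cells with 3 SE-corners; essential set:

[(1, 4, 0), (2, 3, 0), (4, 2, 1)]


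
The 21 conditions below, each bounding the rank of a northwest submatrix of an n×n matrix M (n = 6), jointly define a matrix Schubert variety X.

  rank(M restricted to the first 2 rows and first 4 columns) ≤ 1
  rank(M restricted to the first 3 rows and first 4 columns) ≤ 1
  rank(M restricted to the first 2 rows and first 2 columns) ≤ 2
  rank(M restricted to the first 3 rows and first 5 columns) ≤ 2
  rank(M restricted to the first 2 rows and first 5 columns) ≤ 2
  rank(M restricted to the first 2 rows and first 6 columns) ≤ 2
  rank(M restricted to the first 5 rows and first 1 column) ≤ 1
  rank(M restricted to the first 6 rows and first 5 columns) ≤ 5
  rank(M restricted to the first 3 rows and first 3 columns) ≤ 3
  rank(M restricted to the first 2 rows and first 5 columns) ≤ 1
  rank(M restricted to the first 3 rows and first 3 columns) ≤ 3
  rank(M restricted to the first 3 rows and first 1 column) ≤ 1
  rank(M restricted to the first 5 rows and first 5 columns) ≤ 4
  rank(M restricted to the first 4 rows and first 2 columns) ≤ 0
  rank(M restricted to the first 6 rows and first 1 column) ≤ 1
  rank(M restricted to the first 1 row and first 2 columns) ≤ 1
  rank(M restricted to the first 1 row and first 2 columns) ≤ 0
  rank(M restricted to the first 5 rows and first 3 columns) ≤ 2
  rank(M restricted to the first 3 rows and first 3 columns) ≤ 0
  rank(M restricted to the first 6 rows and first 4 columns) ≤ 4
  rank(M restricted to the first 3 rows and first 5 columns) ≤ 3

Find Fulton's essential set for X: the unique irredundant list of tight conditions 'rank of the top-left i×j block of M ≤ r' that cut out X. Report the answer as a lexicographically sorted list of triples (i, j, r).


Reconstructing r_w from the 21 given conditions:

  row 1: 0  0  0  1  1  1
  row 2: 0  0  0  1  1  2
  row 3: 0  0  0  1  2  3
  row 4: 0  0  1  2  3  4
  row 5: 1  1  2  3  4  5
  row 6: 1  2  3  4  5  6

giving w = (4, 6, 5, 3, 1, 2) via Δ²R.

3 SE-corners of the 12-cell Rothe diagram give Ess(w):

[(2, 5, 1), (3, 3, 0), (4, 2, 0)]


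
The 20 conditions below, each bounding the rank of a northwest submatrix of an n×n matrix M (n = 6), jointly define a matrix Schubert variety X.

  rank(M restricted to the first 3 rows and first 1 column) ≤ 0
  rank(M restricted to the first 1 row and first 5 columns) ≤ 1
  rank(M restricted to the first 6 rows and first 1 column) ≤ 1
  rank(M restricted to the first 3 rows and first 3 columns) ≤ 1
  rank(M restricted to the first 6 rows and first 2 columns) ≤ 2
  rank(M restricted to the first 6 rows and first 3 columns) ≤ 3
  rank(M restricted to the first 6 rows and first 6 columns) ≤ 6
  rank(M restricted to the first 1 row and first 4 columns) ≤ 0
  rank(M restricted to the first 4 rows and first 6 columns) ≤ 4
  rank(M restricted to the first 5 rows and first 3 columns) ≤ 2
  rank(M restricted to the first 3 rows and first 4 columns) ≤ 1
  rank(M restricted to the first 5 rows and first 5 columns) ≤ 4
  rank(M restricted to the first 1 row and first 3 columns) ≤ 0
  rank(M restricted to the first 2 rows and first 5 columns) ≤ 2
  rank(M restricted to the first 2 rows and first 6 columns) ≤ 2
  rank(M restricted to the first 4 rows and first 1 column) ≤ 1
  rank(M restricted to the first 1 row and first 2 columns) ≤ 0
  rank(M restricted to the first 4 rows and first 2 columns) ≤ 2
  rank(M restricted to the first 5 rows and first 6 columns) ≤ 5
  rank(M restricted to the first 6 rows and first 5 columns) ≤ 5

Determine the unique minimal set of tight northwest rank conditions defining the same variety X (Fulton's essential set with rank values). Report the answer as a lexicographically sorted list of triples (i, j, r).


Rank table r_w(6×6) implied by the 20 constraints:

  R[1]: 0, 0, 0, 0, 1, 1
  R[2]: 0, 1, 1, 1, 2, 2
  R[3]: 0, 1, 1, 1, 2, 3
  R[4]: 1, 2, 2, 2, 3, 4
  R[5]: 1, 2, 2, 3, 4, 5
  R[6]: 1, 2, 3, 4, 5, 6

hence w(1..6) = (5, 2, 6, 1, 4, 3).

Rothe diagram D(w) (9 cells), 4 SE-corners (essential conditions):

[(1, 4, 0), (3, 1, 0), (3, 4, 1), (5, 3, 2)]


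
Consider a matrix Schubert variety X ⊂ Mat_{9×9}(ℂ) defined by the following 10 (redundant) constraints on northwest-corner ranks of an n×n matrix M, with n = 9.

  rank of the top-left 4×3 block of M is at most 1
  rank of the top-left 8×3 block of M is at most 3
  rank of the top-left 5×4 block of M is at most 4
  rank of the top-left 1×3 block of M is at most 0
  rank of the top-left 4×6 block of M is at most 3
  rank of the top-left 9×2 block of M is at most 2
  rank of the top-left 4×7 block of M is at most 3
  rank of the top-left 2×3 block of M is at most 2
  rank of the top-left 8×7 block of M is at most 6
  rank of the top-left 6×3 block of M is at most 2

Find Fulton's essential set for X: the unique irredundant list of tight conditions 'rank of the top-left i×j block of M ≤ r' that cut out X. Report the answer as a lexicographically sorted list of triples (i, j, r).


Computing R[i][j] = min implied NW-rank bound (n=9, 10 conditions):

  0 0 0 1 1 1 1 1 1
  1 1 1 2 2 2 2 2 2
  1 1 1 2 3 3 3 3 3
  1 1 1 2 3 3 3 4 4
  1 2 2 3 4 4 4 5 5
  1 2 2 3 4 5 5 6 6
  1 2 3 4 5 6 6 7 7
  1 2 3 4 5 6 6 7 8
  1 2 3 4 5 6 7 8 9

second differences of R give the permutation w = (4, 1, 5, 8, 2, 6, 3, 9, 7).

Rothe diagram D(w) (11 cells), 5 SE-corners (essential conditions):

[(1, 3, 0), (4, 3, 1), (4, 7, 3), (6, 3, 2), (8, 7, 6)]


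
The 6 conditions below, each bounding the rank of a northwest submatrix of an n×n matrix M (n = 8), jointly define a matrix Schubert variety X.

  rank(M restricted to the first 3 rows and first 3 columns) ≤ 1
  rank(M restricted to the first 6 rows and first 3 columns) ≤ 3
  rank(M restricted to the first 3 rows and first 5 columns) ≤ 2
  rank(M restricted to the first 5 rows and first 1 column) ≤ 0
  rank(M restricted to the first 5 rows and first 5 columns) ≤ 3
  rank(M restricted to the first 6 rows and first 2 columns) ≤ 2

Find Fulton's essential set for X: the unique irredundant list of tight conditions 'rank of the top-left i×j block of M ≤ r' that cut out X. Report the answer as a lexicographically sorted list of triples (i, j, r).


Computing R[i][j] = min implied NW-rank bound (n=8, 6 conditions):

  row 1: 0  1  1  1  1  1  1  1
  row 2: 0  1  1  2  2  2  2  2
  row 3: 0  1  1  2  2  3  3  3
  row 4: 0  1  2  3  3  4  4  4
  row 5: 0  1  2  3  3  4  5  5
  row 6: 1  2  3  4  4  5  6  6
  row 7: 1  2  3  4  5  6  7  7
  row 8: 1  2  3  4  5  6  7  8

hence w(1..8) = (2, 4, 6, 3, 7, 1, 5, 8).

Rothe diagram D(w) (9 cells), 4 SE-corners (essential conditions):

[(3, 3, 1), (3, 5, 2), (5, 1, 0), (5, 5, 3)]


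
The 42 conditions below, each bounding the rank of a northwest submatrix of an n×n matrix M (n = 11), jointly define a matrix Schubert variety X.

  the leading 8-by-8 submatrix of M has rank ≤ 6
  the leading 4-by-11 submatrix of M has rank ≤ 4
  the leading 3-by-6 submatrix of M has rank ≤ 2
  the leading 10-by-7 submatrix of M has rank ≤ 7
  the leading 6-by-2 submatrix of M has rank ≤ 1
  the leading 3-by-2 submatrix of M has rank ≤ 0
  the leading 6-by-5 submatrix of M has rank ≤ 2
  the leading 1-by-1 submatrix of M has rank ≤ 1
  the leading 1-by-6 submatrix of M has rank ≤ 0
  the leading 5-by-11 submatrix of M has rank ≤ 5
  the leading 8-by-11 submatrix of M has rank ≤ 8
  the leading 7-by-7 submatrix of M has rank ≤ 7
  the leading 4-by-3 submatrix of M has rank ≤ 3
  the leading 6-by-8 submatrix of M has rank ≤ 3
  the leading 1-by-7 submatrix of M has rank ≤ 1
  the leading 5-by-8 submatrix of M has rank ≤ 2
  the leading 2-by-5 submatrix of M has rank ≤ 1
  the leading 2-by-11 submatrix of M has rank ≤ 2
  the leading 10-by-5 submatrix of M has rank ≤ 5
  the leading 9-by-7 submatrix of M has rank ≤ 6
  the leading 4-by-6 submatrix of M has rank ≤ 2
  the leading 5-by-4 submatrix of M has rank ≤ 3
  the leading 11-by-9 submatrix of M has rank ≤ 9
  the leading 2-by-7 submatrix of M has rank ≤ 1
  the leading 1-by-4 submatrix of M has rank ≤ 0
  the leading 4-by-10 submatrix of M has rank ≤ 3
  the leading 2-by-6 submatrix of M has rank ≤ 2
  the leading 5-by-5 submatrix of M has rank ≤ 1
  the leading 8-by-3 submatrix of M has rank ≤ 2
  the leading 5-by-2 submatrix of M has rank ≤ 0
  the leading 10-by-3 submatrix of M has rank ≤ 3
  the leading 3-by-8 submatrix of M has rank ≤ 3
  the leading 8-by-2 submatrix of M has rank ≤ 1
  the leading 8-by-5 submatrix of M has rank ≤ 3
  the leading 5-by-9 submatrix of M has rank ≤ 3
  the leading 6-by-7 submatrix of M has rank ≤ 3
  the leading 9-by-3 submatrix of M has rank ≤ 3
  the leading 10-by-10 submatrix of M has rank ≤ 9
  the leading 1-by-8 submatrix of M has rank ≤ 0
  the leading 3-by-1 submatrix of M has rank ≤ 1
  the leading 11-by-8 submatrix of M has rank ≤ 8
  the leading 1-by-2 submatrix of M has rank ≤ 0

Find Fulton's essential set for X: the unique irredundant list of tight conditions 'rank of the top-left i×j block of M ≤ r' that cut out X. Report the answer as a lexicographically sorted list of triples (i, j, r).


The tightest implied rank at each (i,j), from the 42 conditions:

  i=1: 0 | 0 | 0 | 0 | 0 | 0 | 0 | 0 | 1 | 1 | 1
  i=2: 0 | 0 | 1 | 1 | 1 | 1 | 1 | 1 | 2 | 2 | 2
  i=3: 0 | 0 | 1 | 1 | 1 | 2 | 2 | 2 | 3 | 3 | 3
  i=4: 0 | 0 | 1 | 1 | 1 | 2 | 2 | 2 | 3 | 3 | 4
  i=5: 0 | 0 | 1 | 1 | 1 | 2 | 2 | 2 | 3 | 4 | 5
  i=6: 1 | 1 | 2 | 2 | 2 | 3 | 3 | 3 | 4 | 5 | 6
  i=7: 1 | 1 | 2 | 3 | 3 | 4 | 4 | 4 | 5 | 6 | 7
  i=8: 1 | 1 | 2 | 3 | 3 | 4 | 5 | 5 | 6 | 7 | 8
  i=9: 1 | 2 | 3 | 4 | 4 | 5 | 6 | 6 | 7 | 8 | 9
  i=10: 1 | 2 | 3 | 4 | 5 | 6 | 7 | 7 | 8 | 9 | 10
  i=11: 1 | 2 | 3 | 4 | 5 | 6 | 7 | 8 | 9 | 10 | 11

hence w(1..11) = (9, 3, 6, 11, 10, 1, 4, 7, 2, 5, 8).

Fulton essential set (7 of the 30 Rothe cells):

[(1, 8, 0), (4, 10, 3), (5, 2, 0), (5, 5, 1), (5, 8, 2), (8, 2, 1), (8, 5, 3)]


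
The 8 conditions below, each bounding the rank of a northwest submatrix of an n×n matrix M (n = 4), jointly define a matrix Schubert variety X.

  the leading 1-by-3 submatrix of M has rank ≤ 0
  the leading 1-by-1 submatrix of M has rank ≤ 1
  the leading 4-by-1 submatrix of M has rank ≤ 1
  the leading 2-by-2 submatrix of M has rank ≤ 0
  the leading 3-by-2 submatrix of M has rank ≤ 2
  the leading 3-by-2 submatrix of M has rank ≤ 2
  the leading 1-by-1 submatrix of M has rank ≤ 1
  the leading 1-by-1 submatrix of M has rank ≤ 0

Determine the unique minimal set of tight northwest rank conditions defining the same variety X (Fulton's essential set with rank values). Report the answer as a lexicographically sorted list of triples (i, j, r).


Rank table r_w(4×4) implied by the 8 constraints:

  R[1]: 0, 0, 0, 1
  R[2]: 0, 0, 1, 2
  R[3]: 1, 1, 2, 3
  R[4]: 1, 2, 3, 4

reading off 1-entries of Δ²R: w = (4, 3, 1, 2).

Fulton essential set (2 of the 5 Rothe cells):

[(1, 3, 0), (2, 2, 0)]


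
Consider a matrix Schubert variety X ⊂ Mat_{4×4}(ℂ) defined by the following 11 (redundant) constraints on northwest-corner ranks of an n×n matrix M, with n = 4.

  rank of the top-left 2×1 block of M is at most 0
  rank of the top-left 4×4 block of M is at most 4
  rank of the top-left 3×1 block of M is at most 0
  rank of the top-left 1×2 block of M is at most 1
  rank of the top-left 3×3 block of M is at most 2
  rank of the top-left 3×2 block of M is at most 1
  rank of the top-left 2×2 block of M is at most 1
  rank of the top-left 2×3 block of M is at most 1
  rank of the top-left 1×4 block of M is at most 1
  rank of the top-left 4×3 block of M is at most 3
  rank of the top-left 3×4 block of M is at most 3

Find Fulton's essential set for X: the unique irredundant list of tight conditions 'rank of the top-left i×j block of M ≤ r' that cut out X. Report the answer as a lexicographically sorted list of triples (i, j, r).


Computing R[i][j] = min implied NW-rank bound (n=4, 11 conditions):

  R[1]: 0 1 1 1
  R[2]: 0 1 1 2
  R[3]: 0 1 2 3
  R[4]: 1 2 3 4

hence w(1..4) = (2, 4, 3, 1).

2 SE-corners of the 4-cell Rothe diagram give Ess(w):

[(2, 3, 1), (3, 1, 0)]


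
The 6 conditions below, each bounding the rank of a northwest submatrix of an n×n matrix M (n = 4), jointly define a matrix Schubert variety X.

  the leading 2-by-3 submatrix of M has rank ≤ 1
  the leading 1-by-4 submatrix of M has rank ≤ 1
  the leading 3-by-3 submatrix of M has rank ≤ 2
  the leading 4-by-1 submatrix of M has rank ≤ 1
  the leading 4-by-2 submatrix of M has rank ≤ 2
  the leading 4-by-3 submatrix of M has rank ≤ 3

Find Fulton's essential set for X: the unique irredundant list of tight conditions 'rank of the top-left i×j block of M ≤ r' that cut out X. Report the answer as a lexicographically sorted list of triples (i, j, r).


Reconstructing r_w from the 6 given conditions:

  i=1: 1 1 1 1
  i=2: 1 1 1 2
  i=3: 1 2 2 3
  i=4: 1 2 3 4

reading off 1-entries of Δ²R: w = (1, 4, 2, 3).

1 SE-corner of the 2-cell Rothe diagram gives Ess(w):

[(2, 3, 1)]


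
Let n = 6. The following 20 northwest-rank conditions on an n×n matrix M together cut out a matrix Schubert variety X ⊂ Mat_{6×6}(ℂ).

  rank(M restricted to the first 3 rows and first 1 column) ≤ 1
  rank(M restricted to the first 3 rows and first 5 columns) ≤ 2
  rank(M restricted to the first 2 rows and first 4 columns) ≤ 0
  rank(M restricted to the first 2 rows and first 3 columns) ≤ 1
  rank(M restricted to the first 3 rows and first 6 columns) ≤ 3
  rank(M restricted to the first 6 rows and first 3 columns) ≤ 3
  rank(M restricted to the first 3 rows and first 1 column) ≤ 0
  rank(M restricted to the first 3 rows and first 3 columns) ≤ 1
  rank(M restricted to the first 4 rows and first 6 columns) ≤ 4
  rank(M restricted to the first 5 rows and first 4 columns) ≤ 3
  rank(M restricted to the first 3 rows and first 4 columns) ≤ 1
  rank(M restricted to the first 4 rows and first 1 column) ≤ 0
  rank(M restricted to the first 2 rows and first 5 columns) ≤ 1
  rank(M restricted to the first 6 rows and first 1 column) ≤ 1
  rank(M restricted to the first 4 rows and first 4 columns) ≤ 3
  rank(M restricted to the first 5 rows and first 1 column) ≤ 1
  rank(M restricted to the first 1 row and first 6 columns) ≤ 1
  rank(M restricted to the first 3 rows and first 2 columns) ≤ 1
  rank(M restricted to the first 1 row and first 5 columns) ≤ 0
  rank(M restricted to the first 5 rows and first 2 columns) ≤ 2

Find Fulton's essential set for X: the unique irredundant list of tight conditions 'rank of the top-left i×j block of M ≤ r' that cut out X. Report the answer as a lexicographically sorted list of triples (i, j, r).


The tightest implied rank at each (i,j), from the 20 conditions:

  0  0  0  0  0  1
  0  0  0  0  1  2
  0  1  1  1  2  3
  0  1  2  2  3  4
  1  2  3  3  4  5
  1  2  3  4  5  6

so w = (6, 5, 2, 3, 1, 4).

ℓ(w)=11; the 3 essential cells (i,j,r):

[(1, 5, 0), (2, 4, 0), (4, 1, 0)]


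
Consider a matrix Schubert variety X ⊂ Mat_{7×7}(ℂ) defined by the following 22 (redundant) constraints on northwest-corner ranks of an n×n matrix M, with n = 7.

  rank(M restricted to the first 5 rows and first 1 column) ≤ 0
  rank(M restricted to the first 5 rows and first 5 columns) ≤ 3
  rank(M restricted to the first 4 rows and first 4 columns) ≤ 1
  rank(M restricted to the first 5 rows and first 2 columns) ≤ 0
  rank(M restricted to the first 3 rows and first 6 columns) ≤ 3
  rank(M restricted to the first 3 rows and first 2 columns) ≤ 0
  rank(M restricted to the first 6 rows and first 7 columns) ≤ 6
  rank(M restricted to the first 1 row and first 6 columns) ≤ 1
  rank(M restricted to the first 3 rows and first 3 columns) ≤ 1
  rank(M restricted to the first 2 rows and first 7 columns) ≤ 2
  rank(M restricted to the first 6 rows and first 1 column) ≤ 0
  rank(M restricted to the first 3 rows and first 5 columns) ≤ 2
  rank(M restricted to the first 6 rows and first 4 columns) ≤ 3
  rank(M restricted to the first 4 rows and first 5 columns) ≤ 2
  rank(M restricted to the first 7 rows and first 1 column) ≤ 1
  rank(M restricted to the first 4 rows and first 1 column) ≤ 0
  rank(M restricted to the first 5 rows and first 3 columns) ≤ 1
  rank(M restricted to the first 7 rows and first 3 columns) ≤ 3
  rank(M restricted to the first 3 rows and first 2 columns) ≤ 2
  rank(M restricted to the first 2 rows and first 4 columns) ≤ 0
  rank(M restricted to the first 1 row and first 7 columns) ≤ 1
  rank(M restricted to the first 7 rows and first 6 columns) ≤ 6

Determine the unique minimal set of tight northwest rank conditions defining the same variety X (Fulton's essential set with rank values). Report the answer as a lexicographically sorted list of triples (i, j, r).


The tightest implied rank at each (i,j), from the 22 conditions:

  0 | 0 | 0 | 0 | 1 | 1 | 1
  0 | 0 | 0 | 0 | 1 | 2 | 2
  0 | 0 | 1 | 1 | 2 | 3 | 3
  0 | 0 | 1 | 1 | 2 | 3 | 4
  0 | 0 | 1 | 2 | 3 | 4 | 5
  0 | 1 | 2 | 3 | 4 | 5 | 6
  1 | 2 | 3 | 4 | 5 | 6 | 7

the unique w with this rank table is (5, 6, 3, 7, 4, 2, 1).

Fulton essential set (4 of the 16 Rothe cells):

[(2, 4, 0), (4, 4, 1), (5, 2, 0), (6, 1, 0)]


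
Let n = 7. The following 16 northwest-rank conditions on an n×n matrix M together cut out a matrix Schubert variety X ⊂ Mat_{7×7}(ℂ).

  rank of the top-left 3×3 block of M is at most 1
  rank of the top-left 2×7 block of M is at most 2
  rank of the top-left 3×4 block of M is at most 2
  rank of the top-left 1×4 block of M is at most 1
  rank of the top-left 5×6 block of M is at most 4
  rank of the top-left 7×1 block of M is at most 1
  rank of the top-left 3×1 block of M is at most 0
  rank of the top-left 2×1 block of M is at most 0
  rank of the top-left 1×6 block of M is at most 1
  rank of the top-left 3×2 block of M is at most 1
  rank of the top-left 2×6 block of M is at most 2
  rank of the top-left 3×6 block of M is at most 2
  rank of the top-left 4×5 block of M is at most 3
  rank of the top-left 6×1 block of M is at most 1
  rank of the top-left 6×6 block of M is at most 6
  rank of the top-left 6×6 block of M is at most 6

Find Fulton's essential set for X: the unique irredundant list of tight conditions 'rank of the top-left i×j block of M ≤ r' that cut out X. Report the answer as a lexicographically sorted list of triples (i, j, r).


Recovering R(i,j) via the rank-extension bound from the 16 conditions:

  R[1]: 0  1  1  1  1  1  1
  R[2]: 0  1  1  2  2  2  2
  R[3]: 0  1  1  2  2  2  3
  R[4]: 1  2  2  3  3  3  4
  R[5]: 1  2  3  4  4  4  5
  R[6]: 1  2  3  4  5  5  6
  R[7]: 1  2  3  4  5  6  7

hence w(1..7) = (2, 4, 7, 1, 3, 5, 6).

3 SE-corners of the 7-cell Rothe diagram give Ess(w):

[(3, 1, 0), (3, 3, 1), (3, 6, 2)]


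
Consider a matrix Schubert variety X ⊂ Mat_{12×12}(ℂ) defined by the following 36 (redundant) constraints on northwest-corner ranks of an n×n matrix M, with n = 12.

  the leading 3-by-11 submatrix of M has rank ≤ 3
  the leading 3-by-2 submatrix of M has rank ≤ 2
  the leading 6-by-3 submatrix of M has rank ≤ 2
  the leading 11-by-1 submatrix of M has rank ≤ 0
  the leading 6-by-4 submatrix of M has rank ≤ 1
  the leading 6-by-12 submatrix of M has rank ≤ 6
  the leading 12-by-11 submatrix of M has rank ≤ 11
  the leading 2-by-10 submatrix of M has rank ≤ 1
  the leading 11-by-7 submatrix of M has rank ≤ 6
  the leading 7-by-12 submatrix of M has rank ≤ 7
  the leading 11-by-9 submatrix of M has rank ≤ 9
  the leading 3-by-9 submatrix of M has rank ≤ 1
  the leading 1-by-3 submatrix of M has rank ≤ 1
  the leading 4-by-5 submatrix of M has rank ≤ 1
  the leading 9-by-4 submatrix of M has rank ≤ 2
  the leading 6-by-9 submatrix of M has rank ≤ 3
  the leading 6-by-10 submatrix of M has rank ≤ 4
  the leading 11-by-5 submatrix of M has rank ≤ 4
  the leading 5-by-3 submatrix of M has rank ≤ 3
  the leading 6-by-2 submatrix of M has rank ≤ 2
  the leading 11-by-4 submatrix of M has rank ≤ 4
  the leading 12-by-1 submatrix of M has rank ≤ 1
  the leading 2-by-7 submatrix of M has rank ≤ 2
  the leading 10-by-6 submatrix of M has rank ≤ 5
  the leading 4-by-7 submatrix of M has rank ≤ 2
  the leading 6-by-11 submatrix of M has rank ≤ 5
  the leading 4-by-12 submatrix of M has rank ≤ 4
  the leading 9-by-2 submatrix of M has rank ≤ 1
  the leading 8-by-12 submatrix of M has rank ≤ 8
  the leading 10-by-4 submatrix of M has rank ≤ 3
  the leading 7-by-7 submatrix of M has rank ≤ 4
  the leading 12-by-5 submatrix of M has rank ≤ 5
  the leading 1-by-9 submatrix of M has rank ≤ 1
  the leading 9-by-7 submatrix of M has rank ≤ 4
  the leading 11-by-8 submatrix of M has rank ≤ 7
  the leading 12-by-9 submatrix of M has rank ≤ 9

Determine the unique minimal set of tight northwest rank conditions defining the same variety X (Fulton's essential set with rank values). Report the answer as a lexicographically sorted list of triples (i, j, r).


Recovering R(i,j) via the rank-extension bound from the 36 conditions:

  R[1]: 0, 1, 1, 1, 1, 1, 1, 1, 1, 1, 1, 1
  R[2]: 0, 1, 1, 1, 1, 1, 1, 1, 1, 1, 2, 2
  R[3]: 0, 1, 1, 1, 1, 1, 1, 1, 1, 2, 3, 3
  R[4]: 0, 1, 1, 1, 1, 2, 2, 2, 2, 3, 4, 4
  R[5]: 0, 1, 1, 1, 2, 3, 3, 3, 3, 4, 5, 5
  R[6]: 0, 1, 1, 1, 2, 3, 3, 3, 3, 4, 5, 6
  R[7]: 0, 1, 2, 2, 3, 4, 4, 4, 4, 5, 6, 7
  R[8]: 0, 1, 2, 2, 3, 4, 4, 5, 5, 6, 7, 8
  R[9]: 0, 1, 2, 2, 3, 4, 4, 5, 6, 7, 8, 9
  R[10]: 0, 1, 2, 3, 4, 5, 5, 6, 7, 8, 9, 10
  R[11]: 0, 1, 2, 3, 4, 5, 6, 7, 8, 9, 10, 11
  R[12]: 1, 2, 3, 4, 5, 6, 7, 8, 9, 10, 11, 12

so w = (2, 11, 10, 6, 5, 12, 3, 8, 9, 4, 7, 1).

ℓ(w)=40; the 8 essential cells (i,j,r):

[(2, 10, 1), (3, 9, 1), (4, 5, 1), (6, 4, 1), (6, 9, 3), (9, 4, 2), (9, 7, 4), (11, 1, 0)]


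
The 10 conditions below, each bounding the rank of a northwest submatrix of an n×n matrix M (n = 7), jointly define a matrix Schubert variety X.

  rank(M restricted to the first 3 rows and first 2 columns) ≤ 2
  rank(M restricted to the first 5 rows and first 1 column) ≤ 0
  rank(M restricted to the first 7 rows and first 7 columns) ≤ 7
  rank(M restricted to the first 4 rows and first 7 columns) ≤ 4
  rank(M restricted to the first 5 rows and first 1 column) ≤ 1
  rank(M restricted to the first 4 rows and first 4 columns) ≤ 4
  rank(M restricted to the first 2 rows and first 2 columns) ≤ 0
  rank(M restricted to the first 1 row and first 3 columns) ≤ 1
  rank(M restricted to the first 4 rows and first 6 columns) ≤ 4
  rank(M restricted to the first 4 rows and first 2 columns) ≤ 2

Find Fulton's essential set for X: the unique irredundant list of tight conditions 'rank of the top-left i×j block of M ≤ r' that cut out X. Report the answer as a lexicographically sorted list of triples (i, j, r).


The tightest implied rank at each (i,j), from the 10 conditions:

  row 1: 0, 0, 1, 1, 1, 1, 1
  row 2: 0, 0, 1, 2, 2, 2, 2
  row 3: 0, 1, 2, 3, 3, 3, 3
  row 4: 0, 1, 2, 3, 4, 4, 4
  row 5: 0, 1, 2, 3, 4, 5, 5
  row 6: 1, 2, 3, 4, 5, 6, 6
  row 7: 1, 2, 3, 4, 5, 6, 7

so w = (3, 4, 2, 5, 6, 1, 7).

ℓ(w)=7; the 2 essential cells (i,j,r):

[(2, 2, 0), (5, 1, 0)]


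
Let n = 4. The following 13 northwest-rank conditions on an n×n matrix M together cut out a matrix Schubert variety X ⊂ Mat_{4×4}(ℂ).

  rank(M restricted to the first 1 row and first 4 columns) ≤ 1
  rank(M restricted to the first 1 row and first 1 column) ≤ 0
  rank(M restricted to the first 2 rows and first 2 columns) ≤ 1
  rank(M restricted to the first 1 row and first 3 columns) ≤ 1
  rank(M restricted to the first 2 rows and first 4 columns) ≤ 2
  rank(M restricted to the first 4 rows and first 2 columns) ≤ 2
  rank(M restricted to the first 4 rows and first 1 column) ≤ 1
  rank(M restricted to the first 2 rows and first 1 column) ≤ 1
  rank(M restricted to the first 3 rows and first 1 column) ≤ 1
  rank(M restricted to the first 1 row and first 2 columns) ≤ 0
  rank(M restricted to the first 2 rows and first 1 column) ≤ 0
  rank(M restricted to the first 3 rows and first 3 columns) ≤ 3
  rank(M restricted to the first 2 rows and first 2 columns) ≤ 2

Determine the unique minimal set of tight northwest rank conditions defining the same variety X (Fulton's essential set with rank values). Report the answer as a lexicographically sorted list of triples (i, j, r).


Rank table r_w(4×4) implied by the 13 constraints:

  0, 0, 1, 1
  0, 1, 2, 2
  1, 2, 3, 3
  1, 2, 3, 4

reading off 1-entries of Δ²R: w = (3, 2, 1, 4).

2 SE-corners of the 3-cell Rothe diagram give Ess(w):

[(1, 2, 0), (2, 1, 0)]


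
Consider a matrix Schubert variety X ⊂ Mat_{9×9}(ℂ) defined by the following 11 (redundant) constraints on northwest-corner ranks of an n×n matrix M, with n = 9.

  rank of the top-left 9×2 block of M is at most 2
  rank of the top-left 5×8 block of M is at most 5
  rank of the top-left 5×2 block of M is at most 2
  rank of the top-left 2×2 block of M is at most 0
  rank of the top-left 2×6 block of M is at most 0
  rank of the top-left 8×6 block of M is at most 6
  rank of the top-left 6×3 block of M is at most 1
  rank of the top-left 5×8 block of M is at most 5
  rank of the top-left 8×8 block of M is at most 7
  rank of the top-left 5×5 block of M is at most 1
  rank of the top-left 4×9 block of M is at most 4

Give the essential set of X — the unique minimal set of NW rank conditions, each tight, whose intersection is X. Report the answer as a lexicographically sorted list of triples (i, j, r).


The tightest implied rank at each (i,j), from the 11 conditions:

  0, 0, 0, 0, 0, 0, 1, 1, 1
  0, 0, 0, 0, 0, 0, 1, 2, 2
  1, 1, 1, 1, 1, 1, 2, 3, 3
  1, 1, 1, 1, 1, 2, 3, 4, 4
  1, 1, 1, 1, 1, 2, 3, 4, 5
  1, 1, 1, 2, 2, 3, 4, 5, 6
  1, 2, 2, 3, 3, 4, 5, 6, 7
  1, 2, 3, 4, 4, 5, 6, 7, 8
  1, 2, 3, 4, 5, 6, 7, 8, 9

giving w = (7, 8, 1, 6, 9, 4, 2, 3, 5) via Δ²R.

3 SE-corners of the 22-cell Rothe diagram give Ess(w):

[(2, 6, 0), (5, 5, 1), (6, 3, 1)]


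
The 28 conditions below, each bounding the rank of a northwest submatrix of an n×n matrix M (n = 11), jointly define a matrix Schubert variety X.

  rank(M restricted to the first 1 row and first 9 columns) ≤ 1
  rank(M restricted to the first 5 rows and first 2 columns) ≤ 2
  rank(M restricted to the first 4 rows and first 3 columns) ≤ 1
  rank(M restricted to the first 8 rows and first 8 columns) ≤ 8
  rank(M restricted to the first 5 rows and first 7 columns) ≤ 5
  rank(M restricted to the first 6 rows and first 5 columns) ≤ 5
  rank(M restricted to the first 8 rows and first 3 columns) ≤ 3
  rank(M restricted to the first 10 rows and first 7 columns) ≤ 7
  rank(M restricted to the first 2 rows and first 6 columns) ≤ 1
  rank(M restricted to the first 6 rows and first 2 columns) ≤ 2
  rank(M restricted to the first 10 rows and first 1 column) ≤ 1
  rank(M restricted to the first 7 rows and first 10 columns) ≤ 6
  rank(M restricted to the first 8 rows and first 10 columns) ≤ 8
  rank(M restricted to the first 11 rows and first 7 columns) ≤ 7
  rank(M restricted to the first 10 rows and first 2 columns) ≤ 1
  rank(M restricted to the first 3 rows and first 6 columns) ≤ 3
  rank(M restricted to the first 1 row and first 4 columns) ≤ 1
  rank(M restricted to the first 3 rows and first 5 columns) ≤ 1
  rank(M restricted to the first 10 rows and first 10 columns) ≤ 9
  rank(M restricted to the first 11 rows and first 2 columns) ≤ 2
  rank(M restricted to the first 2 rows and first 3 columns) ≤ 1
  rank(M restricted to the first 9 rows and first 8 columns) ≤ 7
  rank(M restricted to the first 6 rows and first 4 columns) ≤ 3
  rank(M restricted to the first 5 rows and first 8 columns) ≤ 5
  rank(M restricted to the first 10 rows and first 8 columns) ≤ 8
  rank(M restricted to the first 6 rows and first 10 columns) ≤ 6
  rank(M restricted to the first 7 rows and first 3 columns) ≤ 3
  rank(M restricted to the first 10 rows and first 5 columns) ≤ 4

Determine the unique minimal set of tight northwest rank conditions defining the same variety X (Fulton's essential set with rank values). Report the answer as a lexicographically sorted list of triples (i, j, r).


Reconstructing r_w from the 28 given conditions:

  row 1: 1 1 1 1 1 1 1 1 1 1 1
  row 2: 1 1 1 1 1 1 2 2 2 2 2
  row 3: 1 1 1 1 1 2 3 3 3 3 3
  row 4: 1 1 1 2 2 3 4 4 4 4 4
  row 5: 1 1 2 3 3 4 5 5 5 5 5
  row 6: 1 1 2 3 4 5 6 6 6 6 6
  row 7: 1 1 2 3 4 5 6 6 6 6 7
  row 8: 1 1 2 3 4 5 6 7 7 7 8
  row 9: 1 1 2 3 4 5 6 7 8 8 9
  row 10: 1 1 2 3 4 5 6 7 8 9 10
  row 11: 1 2 3 4 5 6 7 8 9 10 11

giving w = (1, 7, 6, 4, 3, 5, 11, 8, 9, 10, 2) via Δ²R.

Fulton essential set (5 of the 20 Rothe cells):

[(2, 6, 1), (3, 5, 1), (4, 3, 1), (7, 10, 6), (10, 2, 1)]


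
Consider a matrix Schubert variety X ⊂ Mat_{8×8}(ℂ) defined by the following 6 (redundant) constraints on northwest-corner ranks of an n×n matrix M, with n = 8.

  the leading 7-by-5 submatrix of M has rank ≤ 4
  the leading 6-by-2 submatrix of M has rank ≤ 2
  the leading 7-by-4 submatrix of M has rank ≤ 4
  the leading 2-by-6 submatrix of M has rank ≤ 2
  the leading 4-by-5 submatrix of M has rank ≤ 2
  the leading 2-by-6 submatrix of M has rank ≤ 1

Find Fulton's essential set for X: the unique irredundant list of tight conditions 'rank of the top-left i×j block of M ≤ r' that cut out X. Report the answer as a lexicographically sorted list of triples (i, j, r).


Recovering R(i,j) via the rank-extension bound from the 6 conditions:

  1, 1, 1, 1, 1, 1, 1, 1
  1, 1, 1, 1, 1, 1, 2, 2
  1, 2, 2, 2, 2, 2, 3, 3
  1, 2, 2, 2, 2, 3, 4, 4
  1, 2, 3, 3, 3, 4, 5, 5
  1, 2, 3, 4, 4, 5, 6, 6
  1, 2, 3, 4, 4, 5, 6, 7
  1, 2, 3, 4, 5, 6, 7, 8

second differences of R give the permutation w = (1, 7, 2, 6, 3, 4, 8, 5).

3 SE-corners of the 9-cell Rothe diagram give Ess(w):

[(2, 6, 1), (4, 5, 2), (7, 5, 4)]


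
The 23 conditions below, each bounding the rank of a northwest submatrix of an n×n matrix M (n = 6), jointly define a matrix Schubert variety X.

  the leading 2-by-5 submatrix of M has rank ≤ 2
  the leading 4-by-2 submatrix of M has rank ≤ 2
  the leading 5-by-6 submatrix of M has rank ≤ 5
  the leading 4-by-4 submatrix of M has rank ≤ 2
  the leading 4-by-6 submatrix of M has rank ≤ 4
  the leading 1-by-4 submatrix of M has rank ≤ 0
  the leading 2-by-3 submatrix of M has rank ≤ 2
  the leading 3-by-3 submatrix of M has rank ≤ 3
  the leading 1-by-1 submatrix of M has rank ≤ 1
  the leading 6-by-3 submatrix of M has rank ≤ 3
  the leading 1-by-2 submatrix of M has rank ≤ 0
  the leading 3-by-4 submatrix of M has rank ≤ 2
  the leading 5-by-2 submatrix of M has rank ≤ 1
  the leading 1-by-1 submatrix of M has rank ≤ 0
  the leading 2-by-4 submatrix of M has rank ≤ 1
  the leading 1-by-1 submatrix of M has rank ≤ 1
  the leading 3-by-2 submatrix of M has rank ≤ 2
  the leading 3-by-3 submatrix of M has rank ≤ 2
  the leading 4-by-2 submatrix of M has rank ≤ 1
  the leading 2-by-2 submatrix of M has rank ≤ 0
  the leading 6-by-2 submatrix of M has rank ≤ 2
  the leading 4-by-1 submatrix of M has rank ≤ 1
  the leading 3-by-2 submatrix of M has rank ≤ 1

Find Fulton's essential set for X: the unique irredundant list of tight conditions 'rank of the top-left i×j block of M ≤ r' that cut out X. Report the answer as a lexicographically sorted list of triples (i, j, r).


Rank table r_w(6×6) implied by the 23 constraints:

  row 1: 0  0  0  0  1  1
  row 2: 0  0  1  1  2  2
  row 3: 1  1  2  2  3  3
  row 4: 1  1  2  2  3  4
  row 5: 1  1  2  3  4  5
  row 6: 1  2  3  4  5  6

the unique w with this rank table is (5, 3, 1, 6, 4, 2).

Fulton essential set (4 of the 9 Rothe cells):

[(1, 4, 0), (2, 2, 0), (4, 4, 2), (5, 2, 1)]


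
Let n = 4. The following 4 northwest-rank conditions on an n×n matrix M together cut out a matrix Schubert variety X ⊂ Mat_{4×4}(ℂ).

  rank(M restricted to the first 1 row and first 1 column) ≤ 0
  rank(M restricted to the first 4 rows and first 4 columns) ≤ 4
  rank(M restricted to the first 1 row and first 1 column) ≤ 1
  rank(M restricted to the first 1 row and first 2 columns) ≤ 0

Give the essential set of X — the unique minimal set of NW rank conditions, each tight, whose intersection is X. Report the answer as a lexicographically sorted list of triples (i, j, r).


Rank table r_w(4×4) implied by the 4 constraints:

  i=1: 0  0  1  1
  i=2: 1  1  2  2
  i=3: 1  2  3  3
  i=4: 1  2  3  4

so w = (3, 1, 2, 4).

ℓ(w)=2; the 1 essential cell (i,j,r):

[(1, 2, 0)]


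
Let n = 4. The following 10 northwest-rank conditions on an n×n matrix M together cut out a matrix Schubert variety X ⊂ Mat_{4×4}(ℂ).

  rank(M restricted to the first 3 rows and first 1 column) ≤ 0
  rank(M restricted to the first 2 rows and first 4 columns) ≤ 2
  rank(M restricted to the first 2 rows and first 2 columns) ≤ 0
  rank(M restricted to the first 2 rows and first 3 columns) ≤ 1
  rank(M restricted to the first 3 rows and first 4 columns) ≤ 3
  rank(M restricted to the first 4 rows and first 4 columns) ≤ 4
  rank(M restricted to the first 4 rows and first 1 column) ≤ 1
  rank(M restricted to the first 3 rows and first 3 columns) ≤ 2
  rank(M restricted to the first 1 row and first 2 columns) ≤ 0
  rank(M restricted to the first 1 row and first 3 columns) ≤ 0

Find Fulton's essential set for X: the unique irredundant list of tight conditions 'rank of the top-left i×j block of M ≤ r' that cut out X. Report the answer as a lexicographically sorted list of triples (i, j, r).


Recovering R(i,j) via the rank-extension bound from the 10 conditions:

  0 0 0 1
  0 0 1 2
  0 1 2 3
  1 2 3 4

so w = (4, 3, 2, 1).

D(w) has 6 cells with 3 SE-corners; essential set:

[(1, 3, 0), (2, 2, 0), (3, 1, 0)]


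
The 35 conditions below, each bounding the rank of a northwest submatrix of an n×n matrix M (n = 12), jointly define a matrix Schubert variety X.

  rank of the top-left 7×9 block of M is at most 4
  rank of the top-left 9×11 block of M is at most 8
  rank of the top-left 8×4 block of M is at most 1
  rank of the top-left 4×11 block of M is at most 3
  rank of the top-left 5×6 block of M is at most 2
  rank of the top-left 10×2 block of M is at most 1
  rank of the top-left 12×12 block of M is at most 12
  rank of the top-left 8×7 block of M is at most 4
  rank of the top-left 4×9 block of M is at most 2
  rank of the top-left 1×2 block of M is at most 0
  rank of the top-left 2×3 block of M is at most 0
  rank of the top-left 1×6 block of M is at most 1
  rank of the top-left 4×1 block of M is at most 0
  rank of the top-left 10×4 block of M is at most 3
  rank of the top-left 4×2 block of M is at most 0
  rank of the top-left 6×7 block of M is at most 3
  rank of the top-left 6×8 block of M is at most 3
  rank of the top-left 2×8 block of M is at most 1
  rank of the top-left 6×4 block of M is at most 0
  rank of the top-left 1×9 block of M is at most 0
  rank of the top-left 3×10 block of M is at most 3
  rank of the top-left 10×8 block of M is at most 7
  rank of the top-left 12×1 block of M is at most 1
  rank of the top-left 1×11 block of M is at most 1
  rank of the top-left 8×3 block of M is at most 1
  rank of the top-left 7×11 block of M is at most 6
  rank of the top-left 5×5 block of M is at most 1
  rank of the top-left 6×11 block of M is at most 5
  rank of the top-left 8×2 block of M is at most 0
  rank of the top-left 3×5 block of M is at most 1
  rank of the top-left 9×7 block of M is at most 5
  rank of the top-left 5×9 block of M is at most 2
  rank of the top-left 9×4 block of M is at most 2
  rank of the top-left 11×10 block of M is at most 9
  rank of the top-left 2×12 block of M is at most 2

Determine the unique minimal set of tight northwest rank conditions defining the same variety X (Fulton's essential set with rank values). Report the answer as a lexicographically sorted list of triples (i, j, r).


Recovering R(i,j) via the rank-extension bound from the 35 conditions:

  R[1]: 0 | 0 | 0 | 0 | 0 | 0 | 0 | 0 | 0 | 1 | 1 | 1
  R[2]: 0 | 0 | 0 | 0 | 1 | 1 | 1 | 1 | 1 | 2 | 2 | 2
  R[3]: 0 | 0 | 0 | 0 | 1 | 2 | 2 | 2 | 2 | 3 | 3 | 3
  R[4]: 0 | 0 | 0 | 0 | 1 | 2 | 2 | 2 | 2 | 3 | 3 | 4
  R[5]: 0 | 0 | 0 | 0 | 1 | 2 | 2 | 2 | 2 | 3 | 4 | 5
  R[6]: 0 | 0 | 0 | 0 | 1 | 2 | 3 | 3 | 3 | 4 | 5 | 6
  R[7]: 0 | 0 | 1 | 1 | 2 | 3 | 4 | 4 | 4 | 5 | 6 | 7
  R[8]: 0 | 0 | 1 | 1 | 2 | 3 | 4 | 5 | 5 | 6 | 7 | 8
  R[9]: 1 | 1 | 2 | 2 | 3 | 4 | 5 | 6 | 6 | 7 | 8 | 9
  R[10]: 1 | 1 | 2 | 3 | 4 | 5 | 6 | 7 | 7 | 8 | 9 | 10
  R[11]: 1 | 2 | 3 | 4 | 5 | 6 | 7 | 8 | 8 | 9 | 10 | 11
  R[12]: 1 | 2 | 3 | 4 | 5 | 6 | 7 | 8 | 9 | 10 | 11 | 12

second differences of R give the permutation w = (10, 5, 6, 12, 11, 7, 3, 8, 1, 4, 2, 9).

Rothe diagram D(w) (42 cells), 7 SE-corners (essential conditions):

[(1, 9, 0), (4, 11, 3), (5, 9, 2), (6, 4, 0), (8, 2, 0), (8, 4, 1), (10, 2, 1)]


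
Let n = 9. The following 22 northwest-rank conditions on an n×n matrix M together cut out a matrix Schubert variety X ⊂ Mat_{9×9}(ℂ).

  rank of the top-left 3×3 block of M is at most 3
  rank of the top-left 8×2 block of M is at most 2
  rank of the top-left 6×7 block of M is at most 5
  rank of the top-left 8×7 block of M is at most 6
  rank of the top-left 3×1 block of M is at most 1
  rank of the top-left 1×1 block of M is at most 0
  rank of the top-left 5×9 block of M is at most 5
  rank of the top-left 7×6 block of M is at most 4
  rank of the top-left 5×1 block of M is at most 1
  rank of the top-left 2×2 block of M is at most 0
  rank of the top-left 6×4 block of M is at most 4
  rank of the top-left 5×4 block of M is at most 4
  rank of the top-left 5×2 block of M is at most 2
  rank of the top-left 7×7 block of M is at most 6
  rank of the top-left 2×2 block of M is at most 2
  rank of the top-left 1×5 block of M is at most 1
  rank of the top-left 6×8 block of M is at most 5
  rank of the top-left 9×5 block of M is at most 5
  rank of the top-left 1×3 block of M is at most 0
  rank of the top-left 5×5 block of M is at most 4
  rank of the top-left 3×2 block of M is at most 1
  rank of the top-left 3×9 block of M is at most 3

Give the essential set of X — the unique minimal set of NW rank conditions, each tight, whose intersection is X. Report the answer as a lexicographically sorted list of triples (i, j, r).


Propagating the 22 rank bounds to every northwest block:

  row 1: 0, 0, 0, 1, 1, 1, 1, 1, 1
  row 2: 0, 0, 1, 2, 2, 2, 2, 2, 2
  row 3: 1, 1, 2, 3, 3, 3, 3, 3, 3
  row 4: 1, 2, 3, 4, 4, 4, 4, 4, 4
  row 5: 1, 2, 3, 4, 4, 4, 5, 5, 5
  row 6: 1, 2, 3, 4, 4, 4, 5, 5, 6
  row 7: 1, 2, 3, 4, 4, 4, 5, 6, 7
  row 8: 1, 2, 3, 4, 5, 5, 6, 7, 8
  row 9: 1, 2, 3, 4, 5, 6, 7, 8, 9

the unique w with this rank table is (4, 3, 1, 2, 7, 9, 8, 5, 6).

Fulton essential set (4 of the 12 Rothe cells):

[(1, 3, 0), (2, 2, 0), (6, 8, 5), (7, 6, 4)]
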